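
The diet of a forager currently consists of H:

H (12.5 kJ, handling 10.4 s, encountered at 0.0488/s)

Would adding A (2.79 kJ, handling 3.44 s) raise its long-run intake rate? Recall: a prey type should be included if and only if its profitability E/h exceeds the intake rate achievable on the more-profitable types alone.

Intake rate on the current diet: R = (0.0488×12.5) / (1 + 0.0488×10.4) = 0.61/1.508 = 0.4046 kJ/s.
Profitability of A: 2.79/3.44 = 0.811 kJ/s.
0.811 > 0.4046, so adding A raises the average — include it.

Yes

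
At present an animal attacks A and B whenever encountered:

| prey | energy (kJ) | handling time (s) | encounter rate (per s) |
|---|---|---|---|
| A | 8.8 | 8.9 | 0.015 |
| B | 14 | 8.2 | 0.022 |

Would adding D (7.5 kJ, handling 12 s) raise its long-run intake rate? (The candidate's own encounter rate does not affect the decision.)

Yes

On A and B alone, R = ΣλE/(1+Σλh) = 0.44/1.314 = 0.3349 kJ/s.
D: E/h = 7.5/12 = 0.625 kJ/s.
Since 0.625 > R, including D increases the long-run rate.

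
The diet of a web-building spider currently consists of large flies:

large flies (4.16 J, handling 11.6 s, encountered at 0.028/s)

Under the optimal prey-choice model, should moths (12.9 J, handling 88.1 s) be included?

Intake rate on the current diet: R = (0.028×4.16) / (1 + 0.028×11.6) = 0.1165/1.325 = 0.08792 J/s.
moths: E/h = 12.9/88.1 = 0.1464 J/s.
Since 0.1464 > R, including moths increases the long-run rate.

Yes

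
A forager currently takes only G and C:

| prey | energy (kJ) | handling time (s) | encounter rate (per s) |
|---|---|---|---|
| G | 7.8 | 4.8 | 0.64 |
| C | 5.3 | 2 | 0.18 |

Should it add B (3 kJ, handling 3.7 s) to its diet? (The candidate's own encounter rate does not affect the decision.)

On G and C alone, R = ΣλE/(1+Σλh) = 5.946/4.432 = 1.342 kJ/s.
Profitability of B: 3/3.7 = 0.8108 kJ/s.
Since 0.8108 < R, time spent handling B is better spent searching.

No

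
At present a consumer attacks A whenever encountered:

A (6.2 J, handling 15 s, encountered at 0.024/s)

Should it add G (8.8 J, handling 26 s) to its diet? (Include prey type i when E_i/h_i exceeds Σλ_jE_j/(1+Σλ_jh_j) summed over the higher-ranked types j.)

Yes

Current rate: (0.024×6.2)/(1 + 0.024×15) = 0.1094 J/s.
G: E/h = 8.8/26 = 0.3385 J/s.
Since 0.3385 > R, including G increases the long-run rate.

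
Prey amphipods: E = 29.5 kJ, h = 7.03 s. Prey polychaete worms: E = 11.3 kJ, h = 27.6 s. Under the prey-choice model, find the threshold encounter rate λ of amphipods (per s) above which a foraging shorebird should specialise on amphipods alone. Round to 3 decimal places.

Drop polychaete worms once their profitability E₂/h₂ falls below the rate achievable on amphipods alone: E₂/h₂ = λE₁/(1 + λh₁).
Solve for λ: λE₁h₂ = E₂(1 + λh₁) → λ(E₁h₂ − E₂h₁) = E₂ → λ = E₂/(E₁h₂ − E₂h₁).
λ = 11.3/(29.5×27.6 − 11.3×7.03) = 11.3/734.8 = 0.01538 per s.

0.015 per s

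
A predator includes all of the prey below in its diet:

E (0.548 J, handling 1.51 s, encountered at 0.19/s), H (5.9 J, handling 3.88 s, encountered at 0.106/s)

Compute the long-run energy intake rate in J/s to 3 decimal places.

0.430 J/s

R = (0.19×0.548 + 0.106×5.9) / (1 + 0.19×1.51 + 0.106×3.88) = 0.7295/1.698 = 0.4296 J/s.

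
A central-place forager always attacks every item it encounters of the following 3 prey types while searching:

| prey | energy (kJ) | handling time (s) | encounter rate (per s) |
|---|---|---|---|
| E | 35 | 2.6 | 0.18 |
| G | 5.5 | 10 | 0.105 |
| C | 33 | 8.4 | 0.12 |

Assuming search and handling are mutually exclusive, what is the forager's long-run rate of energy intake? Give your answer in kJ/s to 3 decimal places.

Energy encountered per unit search time: 0.18×35 + 0.105×5.5 + 0.12×33 = 10.84 kJ/s.
Handling time per unit search time: 0.18×2.6 + 0.105×10 + 0.12×8.4 = 2.526.
Rate = 10.84/(1 + 2.526) = 3.074 kJ/s.

3.074 kJ/s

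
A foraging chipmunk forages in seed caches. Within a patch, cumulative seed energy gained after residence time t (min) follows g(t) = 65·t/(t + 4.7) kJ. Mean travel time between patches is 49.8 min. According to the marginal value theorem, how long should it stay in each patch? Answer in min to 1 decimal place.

15.3 min

Optimal t* satisfies g'(t*) = g(t*)/(T + t*).
g'(t) = 65·4.7/(t + 4.7)². Setting 65·4.7/(t+4.7)² = 65t/[(t+4.7)(49.8+t)] gives 4.7(49.8+t) = t(t+4.7), so t² = 4.7×49.8 = 234.1.
t* = √234.1 = 15.3 min.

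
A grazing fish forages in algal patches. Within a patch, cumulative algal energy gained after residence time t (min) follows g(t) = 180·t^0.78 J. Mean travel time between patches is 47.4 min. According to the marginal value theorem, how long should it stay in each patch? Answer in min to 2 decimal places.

168.05 min

Optimal t* satisfies g'(t*) = g(t*)/(T + t*).
g'(t) = 0.78·180·t^-0.22. Setting 0.78·180·t^-0.22 = 180·t^0.78/(47.4+t) gives 0.78(47.4+t) = t, so 0.22·t = 0.78×47.4.
t* = 0.78×47.4/0.22 = 168.1 min.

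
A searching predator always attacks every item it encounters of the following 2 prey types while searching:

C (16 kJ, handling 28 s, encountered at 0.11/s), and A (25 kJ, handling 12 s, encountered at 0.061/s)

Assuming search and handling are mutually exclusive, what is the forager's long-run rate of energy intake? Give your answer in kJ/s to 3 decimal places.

R = (0.11×16 + 0.061×25) / (1 + 0.11×28 + 0.061×12) = 3.285/4.812 = 0.6827 kJ/s.

0.683 kJ/s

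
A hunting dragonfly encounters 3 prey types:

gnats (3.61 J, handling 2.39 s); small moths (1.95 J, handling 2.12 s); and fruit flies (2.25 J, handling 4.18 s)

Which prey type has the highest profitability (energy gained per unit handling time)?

In descending order of E/h:
gnats: 3.61/2.39 = 1.51 J/s
small moths: 1.95/2.12 = 0.92 J/s
fruit flies: 2.25/4.18 = 0.538 J/s

gnats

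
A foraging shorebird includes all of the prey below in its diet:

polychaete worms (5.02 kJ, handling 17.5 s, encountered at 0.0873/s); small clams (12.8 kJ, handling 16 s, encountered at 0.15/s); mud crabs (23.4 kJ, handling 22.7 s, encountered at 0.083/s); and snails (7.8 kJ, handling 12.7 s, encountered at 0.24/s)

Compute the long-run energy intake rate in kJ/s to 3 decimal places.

0.626 kJ/s

Energy encountered per unit search time: 0.0873×5.02 + 0.15×12.8 + 0.083×23.4 + 0.24×7.8 = 6.172 kJ/s.
Handling time per unit search time: 0.0873×17.5 + 0.15×16 + 0.083×22.7 + 0.24×12.7 = 8.86.
Rate = 6.172/(1 + 8.86) = 0.626 kJ/s.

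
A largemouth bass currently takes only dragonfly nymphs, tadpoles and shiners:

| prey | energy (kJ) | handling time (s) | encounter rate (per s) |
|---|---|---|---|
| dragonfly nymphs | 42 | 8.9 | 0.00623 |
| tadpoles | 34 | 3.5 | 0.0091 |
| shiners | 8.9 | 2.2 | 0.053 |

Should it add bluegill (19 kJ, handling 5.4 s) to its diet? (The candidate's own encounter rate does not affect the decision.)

Yes

Current rate: (0.00623×42 + 0.0091×34 + 0.053×8.9)/(1 + 0.00623×8.9 + 0.0091×3.5 + 0.053×2.2) = 0.8662 kJ/s.
bluegill: E/h = 19/5.4 = 3.519 kJ/s.
Since 3.519 > R, including bluegill increases the long-run rate.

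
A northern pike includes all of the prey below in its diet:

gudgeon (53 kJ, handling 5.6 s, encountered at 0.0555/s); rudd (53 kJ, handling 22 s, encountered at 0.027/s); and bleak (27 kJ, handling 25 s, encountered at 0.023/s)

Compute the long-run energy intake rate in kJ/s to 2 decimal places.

2.01 kJ/s

R = (0.0555×53 + 0.027×53 + 0.023×27) / (1 + 0.0555×5.6 + 0.027×22 + 0.023×25) = 4.994/2.48 = 2.014 kJ/s.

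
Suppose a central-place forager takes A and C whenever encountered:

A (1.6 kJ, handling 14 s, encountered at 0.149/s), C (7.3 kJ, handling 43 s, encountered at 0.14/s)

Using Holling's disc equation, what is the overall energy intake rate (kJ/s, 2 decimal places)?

0.14 kJ/s

Energy encountered per unit search time: 0.149×1.6 + 0.14×7.3 = 1.26 kJ/s.
Handling time per unit search time: 0.149×14 + 0.14×43 = 8.106.
Rate = 1.26/(1 + 8.106) = 0.1384 kJ/s.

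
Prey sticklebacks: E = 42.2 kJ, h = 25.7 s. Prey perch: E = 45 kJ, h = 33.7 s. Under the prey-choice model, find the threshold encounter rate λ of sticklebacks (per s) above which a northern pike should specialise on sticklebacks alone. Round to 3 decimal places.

Drop perch once their profitability E₂/h₂ falls below the rate achievable on sticklebacks alone: E₂/h₂ = λE₁/(1 + λh₁).
Solve for λ: λE₁h₂ = E₂(1 + λh₁) → λ(E₁h₂ − E₂h₁) = E₂ → λ = E₂/(E₁h₂ − E₂h₁).
λ = 45/(42.2×33.7 − 45×25.7) = 45/265.6 = 0.1694 per s.

0.169 per s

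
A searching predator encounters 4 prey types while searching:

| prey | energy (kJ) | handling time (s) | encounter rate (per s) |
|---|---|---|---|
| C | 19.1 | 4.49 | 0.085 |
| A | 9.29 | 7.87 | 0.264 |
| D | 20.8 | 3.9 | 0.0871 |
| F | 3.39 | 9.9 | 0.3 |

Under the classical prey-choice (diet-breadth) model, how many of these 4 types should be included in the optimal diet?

2

Rank by E/h (kJ/s): D 5.33, C 4.25, A 1.18, F 0.342. Include each in turn until the next type's E/h falls below the running intake rate.
Rate on top 1: 1.352. C: 4.25 > 1.352 → include.
Rate on top 2: 1.996. A: 1.18 < 1.996 → exclude; stop.
Optimal diet: D, C — 2 of 4 types.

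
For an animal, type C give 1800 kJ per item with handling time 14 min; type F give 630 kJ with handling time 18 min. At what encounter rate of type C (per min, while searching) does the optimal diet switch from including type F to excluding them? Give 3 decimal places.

0.027 per min

At the threshold, the rate on type C alone equals the profitability of type F: λ·1800/(1 + λ·14) = 630/18 = 35.
Rearranging, λ(1800 − 35×14) = 35, so λ = 35/1310 = 0.02672 per min.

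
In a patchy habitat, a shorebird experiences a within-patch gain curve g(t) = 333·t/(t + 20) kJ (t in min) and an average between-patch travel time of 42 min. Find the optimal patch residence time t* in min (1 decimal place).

29.0 min

Maximise g(t)/(T+t): set derivative to zero → g'(t)(T+t) = g(t).
g'(t) = 333·20/(t + 20)². Setting 333·20/(t+20)² = 333t/[(t+20)(42+t)] gives 20(42+t) = t(t+20), so t² = 20×42 = 840.
t* = √840 = 28.98 min.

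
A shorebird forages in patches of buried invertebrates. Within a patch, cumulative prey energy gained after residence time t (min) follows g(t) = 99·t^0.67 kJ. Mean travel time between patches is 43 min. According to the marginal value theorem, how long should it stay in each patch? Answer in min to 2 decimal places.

Maximise g(t)/(T+t): set derivative to zero → g'(t)(T+t) = g(t).
g'(t) = 0.67·99·t^-0.33. Setting 0.67·99·t^-0.33 = 99·t^0.67/(43+t) gives 0.67(43+t) = t, so 0.33·t = 0.67×43.
t* = 0.67×43/0.33 = 87.3 min.

87.30 min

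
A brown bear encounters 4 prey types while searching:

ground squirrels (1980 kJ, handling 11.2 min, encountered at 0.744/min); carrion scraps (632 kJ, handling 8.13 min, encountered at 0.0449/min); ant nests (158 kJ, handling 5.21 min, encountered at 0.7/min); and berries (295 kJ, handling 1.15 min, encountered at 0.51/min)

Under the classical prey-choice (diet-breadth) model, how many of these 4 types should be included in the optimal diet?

Profitabilities (E/h, kJ/min): berries 257, ground squirrels 177, carrion scraps 77.7, ant nests 30.3. Add prey in this order while the next type's profitability exceeds the intake rate on those already taken.
Rate on top 1: 94.83. ground squirrels: 177 > 94.83 → include.
Rate on top 2: 163.7. carrion scraps: 77.7 < 163.7 → exclude; stop.
Optimal diet: berries, ground squirrels — 2 of 4 types.

2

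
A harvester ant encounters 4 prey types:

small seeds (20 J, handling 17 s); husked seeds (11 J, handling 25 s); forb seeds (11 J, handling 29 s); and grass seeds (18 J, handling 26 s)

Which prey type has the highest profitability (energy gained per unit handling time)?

small seeds

Profitability E/h (J/s): small seeds = 20/17 = 1.18, husked seeds = 11/25 = 0.44, forb seeds = 11/29 = 0.379, grass seeds = 18/26 = 0.692.
Ranked: small seeds > grass seeds > husked seeds > forb seeds.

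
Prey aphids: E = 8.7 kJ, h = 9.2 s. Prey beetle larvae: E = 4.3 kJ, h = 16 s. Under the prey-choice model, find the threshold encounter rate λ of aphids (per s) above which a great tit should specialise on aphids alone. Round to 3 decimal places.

Drop beetle larvae once their profitability E₂/h₂ falls below the rate achievable on aphids alone: E₂/h₂ = λE₁/(1 + λh₁).
Solve for λ: λE₁h₂ = E₂(1 + λh₁) → λ(E₁h₂ − E₂h₁) = E₂ → λ = E₂/(E₁h₂ − E₂h₁).
λ = 4.3/(8.7×16 − 4.3×9.2) = 4.3/99.64 = 0.04316 per s.

0.043 per s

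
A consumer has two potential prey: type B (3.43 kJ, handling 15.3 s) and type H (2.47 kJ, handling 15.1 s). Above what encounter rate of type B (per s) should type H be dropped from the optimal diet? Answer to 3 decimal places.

Drop type H once their profitability E₂/h₂ falls below the rate achievable on type B alone: E₂/h₂ = λE₁/(1 + λh₁).
Solve for λ: λE₁h₂ = E₂(1 + λh₁) → λ(E₁h₂ − E₂h₁) = E₂ → λ = E₂/(E₁h₂ − E₂h₁).
λ = 2.47/(3.43×15.1 − 2.47×15.3) = 2.47/14 = 0.1764 per s.

0.176 per s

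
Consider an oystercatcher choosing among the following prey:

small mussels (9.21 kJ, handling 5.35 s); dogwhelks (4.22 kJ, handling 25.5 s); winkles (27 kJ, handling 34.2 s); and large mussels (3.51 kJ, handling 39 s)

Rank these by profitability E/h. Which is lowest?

In descending order of E/h:
small mussels: 9.21/5.35 = 1.72 kJ/s
winkles: 27/34.2 = 0.789 kJ/s
dogwhelks: 4.22/25.5 = 0.165 kJ/s
large mussels: 3.51/39 = 0.09 kJ/s

large mussels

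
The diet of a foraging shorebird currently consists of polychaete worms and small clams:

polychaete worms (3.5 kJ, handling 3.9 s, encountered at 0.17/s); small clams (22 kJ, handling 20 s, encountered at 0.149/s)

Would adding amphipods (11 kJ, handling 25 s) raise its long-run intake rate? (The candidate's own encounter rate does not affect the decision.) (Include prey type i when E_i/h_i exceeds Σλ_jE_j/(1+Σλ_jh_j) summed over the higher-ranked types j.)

No

On polychaete worms and small clams alone, R = ΣλE/(1+Σλh) = 3.873/4.643 = 0.8342 kJ/s.
amphipods: E/h = 11/25 = 0.44 kJ/s.
Since 0.44 < R, time spent handling amphipods is better spent searching.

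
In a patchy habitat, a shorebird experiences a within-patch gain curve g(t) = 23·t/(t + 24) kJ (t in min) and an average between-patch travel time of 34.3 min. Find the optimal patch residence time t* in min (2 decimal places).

Maximise g(t)/(T+t): set derivative to zero → g'(t)(T+t) = g(t).
g'(t) = 23·24/(t + 24)². Setting 23·24/(t+24)² = 23t/[(t+24)(34.3+t)] gives 24(34.3+t) = t(t+24), so t² = 24×34.3 = 823.2.
t* = √823.2 = 28.69 min.

28.69 min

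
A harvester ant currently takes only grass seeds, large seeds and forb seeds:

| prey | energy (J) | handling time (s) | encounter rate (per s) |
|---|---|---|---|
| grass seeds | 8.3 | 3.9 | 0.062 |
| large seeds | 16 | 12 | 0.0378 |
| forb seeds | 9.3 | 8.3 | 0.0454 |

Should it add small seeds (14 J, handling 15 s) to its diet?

On grass seeds, large seeds and forb seeds alone, R = ΣλE/(1+Σλh) = 1.542/2.072 = 0.7439 J/s.
small seeds: E/h = 14/15 = 0.9333 J/s.
0.9333 > 0.7439, so adding small seeds raises the average — include it.

Yes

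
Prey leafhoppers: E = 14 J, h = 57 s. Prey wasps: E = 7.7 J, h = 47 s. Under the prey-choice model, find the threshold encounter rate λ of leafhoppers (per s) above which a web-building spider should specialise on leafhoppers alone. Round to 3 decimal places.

0.035 per s

Drop wasps once their profitability E₂/h₂ falls below the rate achievable on leafhoppers alone: E₂/h₂ = λE₁/(1 + λh₁).
Solve for λ: λE₁h₂ = E₂(1 + λh₁) → λ(E₁h₂ − E₂h₁) = E₂ → λ = E₂/(E₁h₂ − E₂h₁).
λ = 7.7/(14×47 − 7.7×57) = 7.7/219.1 = 0.03514 per s.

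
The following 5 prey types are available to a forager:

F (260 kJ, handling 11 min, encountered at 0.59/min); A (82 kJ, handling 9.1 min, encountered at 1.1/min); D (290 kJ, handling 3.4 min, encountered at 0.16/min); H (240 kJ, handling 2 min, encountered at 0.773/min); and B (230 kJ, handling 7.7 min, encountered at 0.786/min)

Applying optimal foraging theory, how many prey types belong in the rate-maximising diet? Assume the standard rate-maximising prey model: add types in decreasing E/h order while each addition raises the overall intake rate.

Profitabilities (E/h, kJ/min): H 120, D 85.3, B 29.9, F 23.6, A 9.01. Add prey in this order while the next type's profitability exceeds the intake rate on those already taken.
Rate on top 1: 72.87. D: 85.3 > 72.87 → include.
Rate on top 2: 75.06. B: 29.9 < 75.06 → exclude; stop.
Optimal diet: H, D — 2 of 5 types.

2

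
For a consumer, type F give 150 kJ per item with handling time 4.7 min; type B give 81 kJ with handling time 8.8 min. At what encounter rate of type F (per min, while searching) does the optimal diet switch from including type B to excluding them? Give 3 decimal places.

0.086 per min

The zero-one rule: include type B iff E₂/h₂ > λE₁/(1+λh₁). Equality gives the switch point.
λE₁h₂ = E₂ + λE₂h₁ ⇒ λ = E₂/(E₁h₂ − E₂h₁) = 81/(1320 − 380.7) = 0.08623 per min.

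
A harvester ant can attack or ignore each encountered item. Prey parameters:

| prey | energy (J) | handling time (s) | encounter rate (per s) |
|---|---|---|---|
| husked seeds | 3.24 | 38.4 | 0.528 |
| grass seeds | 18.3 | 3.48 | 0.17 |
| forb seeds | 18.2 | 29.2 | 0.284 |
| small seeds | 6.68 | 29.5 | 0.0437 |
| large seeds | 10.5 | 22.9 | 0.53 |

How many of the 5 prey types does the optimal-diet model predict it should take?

Profitabilities (E/h, J/s): grass seeds 5.26, forb seeds 0.623, large seeds 0.459, small seeds 0.226, husked seeds 0.0844. Add prey in this order while the next type's profitability exceeds the intake rate on those already taken.
Rate on top 1: 1.955. forb seeds: 0.623 < 1.955 → exclude; stop.
Optimal diet: grass seeds — 1 of 5 types.

1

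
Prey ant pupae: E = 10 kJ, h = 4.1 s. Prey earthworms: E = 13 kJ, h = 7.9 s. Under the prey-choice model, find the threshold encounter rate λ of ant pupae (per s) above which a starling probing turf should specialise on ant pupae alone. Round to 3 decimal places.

0.506 per s

At the threshold, the rate on ant pupae alone equals the profitability of earthworms: λ·10/(1 + λ·4.1) = 13/7.9 = 1.646.
Rearranging, λ(10 − 1.646×4.1) = 1.646, so λ = 1.646/3.253 = 0.5058 per s.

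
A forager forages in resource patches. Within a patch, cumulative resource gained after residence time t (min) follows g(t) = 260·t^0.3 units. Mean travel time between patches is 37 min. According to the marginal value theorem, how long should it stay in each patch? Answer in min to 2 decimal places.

15.86 min

Maximise g(t)/(T+t): set derivative to zero → g'(t)(T+t) = g(t).
g'(t) = 0.3·260·t^-0.7. Setting 0.3·260·t^-0.7 = 260·t^0.3/(37+t) gives 0.3(37+t) = t, so 0.70·t = 0.3×37.
t* = 0.3×37/0.70 = 15.86 min.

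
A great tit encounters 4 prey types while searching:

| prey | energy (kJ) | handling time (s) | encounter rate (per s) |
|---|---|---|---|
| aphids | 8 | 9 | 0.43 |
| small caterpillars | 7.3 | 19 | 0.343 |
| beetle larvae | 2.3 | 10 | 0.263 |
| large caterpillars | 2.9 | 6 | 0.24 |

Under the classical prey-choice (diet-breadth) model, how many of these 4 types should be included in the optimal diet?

1

E/h in descending order: aphids 0.889, large caterpillars 0.483, small caterpillars 0.384, beetle larvae 0.23 kJ/s. The optimal diet is the largest prefix of this list for which every included type satisfies E_i/h_i > R on the types above it.
Rate on top 1: 0.7064. large caterpillars: 0.483 < 0.7064 → exclude; stop.
Optimal diet: aphids — 1 of 4 types.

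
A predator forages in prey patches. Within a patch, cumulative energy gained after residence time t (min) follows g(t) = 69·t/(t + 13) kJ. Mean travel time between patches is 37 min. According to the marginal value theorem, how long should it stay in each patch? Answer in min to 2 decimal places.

21.93 min

By the marginal value theorem, leave when the instantaneous gain rate g'(t) equals the habitat-wide average g(t)/(T + t).
g'(t) = 69·13/(t + 13)². Setting 69·13/(t+13)² = 69t/[(t+13)(37+t)] gives 13(37+t) = t(t+13), so t² = 13×37 = 481.
t* = √481 = 21.93 min.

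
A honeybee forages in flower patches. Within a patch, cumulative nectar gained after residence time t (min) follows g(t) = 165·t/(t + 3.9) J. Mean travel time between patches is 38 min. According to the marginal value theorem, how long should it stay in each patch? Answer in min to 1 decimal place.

12.2 min

By the marginal value theorem, leave when the instantaneous gain rate g'(t) equals the habitat-wide average g(t)/(T + t).
g'(t) = 165·3.9/(t + 3.9)². Setting 165·3.9/(t+3.9)² = 165t/[(t+3.9)(38+t)] gives 3.9(38+t) = t(t+3.9), so t² = 3.9×38 = 148.2.
t* = √148.2 = 12.17 min.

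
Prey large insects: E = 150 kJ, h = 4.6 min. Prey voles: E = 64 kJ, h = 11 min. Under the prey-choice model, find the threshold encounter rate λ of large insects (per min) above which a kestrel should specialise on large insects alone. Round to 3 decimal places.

The zero-one rule: include voles iff E₂/h₂ > λE₁/(1+λh₁). Equality gives the switch point.
λE₁h₂ = E₂ + λE₂h₁ ⇒ λ = E₂/(E₁h₂ − E₂h₁) = 64/(1650 − 294.4) = 0.04721 per min.

0.047 per min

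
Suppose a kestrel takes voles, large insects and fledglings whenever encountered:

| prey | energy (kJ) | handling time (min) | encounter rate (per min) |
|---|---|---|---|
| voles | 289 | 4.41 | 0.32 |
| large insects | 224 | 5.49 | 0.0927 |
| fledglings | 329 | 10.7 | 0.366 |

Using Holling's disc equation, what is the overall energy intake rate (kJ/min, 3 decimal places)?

34.179 kJ/min

Energy encountered per unit search time: 0.32×289 + 0.0927×224 + 0.366×329 = 233.7 kJ/min.
Handling time per unit search time: 0.32×4.41 + 0.0927×5.49 + 0.366×10.7 = 5.836.
Rate = 233.7/(1 + 5.836) = 34.18 kJ/min.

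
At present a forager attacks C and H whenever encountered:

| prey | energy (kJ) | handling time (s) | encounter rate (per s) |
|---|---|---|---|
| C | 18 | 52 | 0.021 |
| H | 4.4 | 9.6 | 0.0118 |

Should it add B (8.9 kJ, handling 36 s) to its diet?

Yes

Current rate: (0.021×18 + 0.0118×4.4)/(1 + 0.021×52 + 0.0118×9.6) = 0.195 kJ/s.
Profitability of B: 8.9/36 = 0.2472 kJ/s.
0.2472 > 0.195, so adding B raises the average — include it.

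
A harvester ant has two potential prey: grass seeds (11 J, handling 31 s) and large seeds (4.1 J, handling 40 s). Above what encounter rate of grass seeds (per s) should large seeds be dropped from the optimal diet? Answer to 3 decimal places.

0.013 per s

Drop large seeds once their profitability E₂/h₂ falls below the rate achievable on grass seeds alone: E₂/h₂ = λE₁/(1 + λh₁).
Solve for λ: λE₁h₂ = E₂(1 + λh₁) → λ(E₁h₂ − E₂h₁) = E₂ → λ = E₂/(E₁h₂ − E₂h₁).
λ = 4.1/(11×40 − 4.1×31) = 4.1/312.9 = 0.0131 per s.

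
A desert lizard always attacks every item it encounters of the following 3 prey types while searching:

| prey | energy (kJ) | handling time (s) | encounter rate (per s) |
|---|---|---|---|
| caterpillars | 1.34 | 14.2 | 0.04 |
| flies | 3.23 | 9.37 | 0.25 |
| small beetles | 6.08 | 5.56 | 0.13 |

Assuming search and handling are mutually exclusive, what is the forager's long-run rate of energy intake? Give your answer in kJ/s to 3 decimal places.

Energy encountered per unit search time: 0.04×1.34 + 0.25×3.23 + 0.13×6.08 = 1.651 kJ/s.
Handling time per unit search time: 0.04×14.2 + 0.25×9.37 + 0.13×5.56 = 3.633.
Rate = 1.651/(1 + 3.633) = 0.3564 kJ/s.

0.356 kJ/s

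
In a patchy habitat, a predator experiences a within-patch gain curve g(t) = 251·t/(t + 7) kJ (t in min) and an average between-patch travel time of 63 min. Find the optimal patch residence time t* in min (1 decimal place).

21.0 min

Maximise g(t)/(T+t): set derivative to zero → g'(t)(T+t) = g(t).
g'(t) = 251·7/(t + 7)². Setting 251·7/(t+7)² = 251t/[(t+7)(63+t)] gives 7(63+t) = t(t+7), so t² = 7×63 = 441.
t* = √441 = 21 min.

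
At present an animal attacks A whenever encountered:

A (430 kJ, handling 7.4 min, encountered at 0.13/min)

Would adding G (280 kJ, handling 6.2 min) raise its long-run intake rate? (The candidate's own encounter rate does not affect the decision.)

Intake rate on the current diet: R = (0.13×430) / (1 + 0.13×7.4) = 55.9/1.962 = 28.49 kJ/min.
G: E/h = 280/6.2 = 45.16 kJ/min.
Since 45.16 > R, including G increases the long-run rate.

Yes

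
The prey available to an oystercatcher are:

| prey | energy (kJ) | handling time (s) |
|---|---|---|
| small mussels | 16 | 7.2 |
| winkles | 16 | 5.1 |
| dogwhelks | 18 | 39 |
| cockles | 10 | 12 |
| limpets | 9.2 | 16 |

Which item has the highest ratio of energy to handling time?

Profitability E/h (kJ/s): small mussels = 16/7.2 = 2.22, winkles = 16/5.1 = 3.14, dogwhelks = 18/39 = 0.462, cockles = 10/12 = 0.833, limpets = 9.2/16 = 0.575.
Ranked: winkles > small mussels > cockles > limpets > dogwhelks.

winkles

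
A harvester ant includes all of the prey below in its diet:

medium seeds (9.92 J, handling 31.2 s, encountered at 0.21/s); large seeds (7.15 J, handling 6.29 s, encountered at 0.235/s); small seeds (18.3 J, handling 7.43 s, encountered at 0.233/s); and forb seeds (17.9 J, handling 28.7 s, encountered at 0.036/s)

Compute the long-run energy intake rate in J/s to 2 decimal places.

0.74 J/s

Energy encountered per unit search time: 0.21×9.92 + 0.235×7.15 + 0.233×18.3 + 0.036×17.9 = 8.672 J/s.
Handling time per unit search time: 0.21×31.2 + 0.235×6.29 + 0.233×7.43 + 0.036×28.7 = 10.79.
Rate = 8.672/(1 + 10.79) = 0.7352 J/s.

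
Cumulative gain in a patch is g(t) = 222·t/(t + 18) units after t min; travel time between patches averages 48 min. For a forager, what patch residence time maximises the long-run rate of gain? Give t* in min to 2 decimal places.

29.39 min

Optimal t* satisfies g'(t*) = g(t*)/(T + t*).
g'(t) = 222·18/(t + 18)². Setting 222·18/(t+18)² = 222t/[(t+18)(48+t)] gives 18(48+t) = t(t+18), so t² = 18×48 = 864.
t* = √864 = 29.39 min.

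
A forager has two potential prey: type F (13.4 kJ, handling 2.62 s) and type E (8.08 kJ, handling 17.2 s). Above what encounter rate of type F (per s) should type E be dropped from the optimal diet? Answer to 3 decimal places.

0.039 per s

At the threshold, the rate on type F alone equals the profitability of type E: λ·13.4/(1 + λ·2.62) = 8.08/17.2 = 0.4698.
Rearranging, λ(13.4 − 0.4698×2.62) = 0.4698, so λ = 0.4698/12.17 = 0.0386 per s.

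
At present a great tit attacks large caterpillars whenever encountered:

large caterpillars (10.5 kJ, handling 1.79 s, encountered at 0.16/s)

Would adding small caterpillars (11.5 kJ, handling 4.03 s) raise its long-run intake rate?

Yes

Intake rate on the current diet: R = (0.16×10.5) / (1 + 0.16×1.79) = 1.68/1.286 = 1.306 kJ/s.
small caterpillars: E/h = 11.5/4.03 = 2.854 kJ/s.
Since 2.854 > R, including small caterpillars increases the long-run rate.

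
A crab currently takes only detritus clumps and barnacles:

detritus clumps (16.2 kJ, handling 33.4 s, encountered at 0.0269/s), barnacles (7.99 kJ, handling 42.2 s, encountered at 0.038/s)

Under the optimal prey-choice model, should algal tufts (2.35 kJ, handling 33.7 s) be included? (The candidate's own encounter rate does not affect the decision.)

Current rate: (0.0269×16.2 + 0.038×7.99)/(1 + 0.0269×33.4 + 0.038×42.2) = 0.2111 kJ/s.
algal tufts: E/h = 2.35/33.7 = 0.06973 kJ/s.
0.06973 < 0.2111, so adding algal tufts would lower the average — exclude it.

No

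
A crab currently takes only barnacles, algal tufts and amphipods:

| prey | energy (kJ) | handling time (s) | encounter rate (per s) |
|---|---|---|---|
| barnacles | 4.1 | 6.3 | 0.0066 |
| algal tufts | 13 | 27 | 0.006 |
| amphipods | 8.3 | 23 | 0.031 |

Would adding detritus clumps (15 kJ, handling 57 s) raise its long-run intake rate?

Current rate: (0.0066×4.1 + 0.006×13 + 0.031×8.3)/(1 + 0.0066×6.3 + 0.006×27 + 0.031×23) = 0.1891 kJ/s.
detritus clumps: E/h = 15/57 = 0.2632 kJ/s.
0.2632 > 0.1891, so adding detritus clumps raises the average — include it.

Yes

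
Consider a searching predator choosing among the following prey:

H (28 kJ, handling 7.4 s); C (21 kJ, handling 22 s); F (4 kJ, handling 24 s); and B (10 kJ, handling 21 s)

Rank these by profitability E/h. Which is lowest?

In descending order of E/h:
H: 28/7.4 = 3.78 kJ/s
C: 21/22 = 0.955 kJ/s
B: 10/21 = 0.476 kJ/s
F: 4/24 = 0.167 kJ/s

F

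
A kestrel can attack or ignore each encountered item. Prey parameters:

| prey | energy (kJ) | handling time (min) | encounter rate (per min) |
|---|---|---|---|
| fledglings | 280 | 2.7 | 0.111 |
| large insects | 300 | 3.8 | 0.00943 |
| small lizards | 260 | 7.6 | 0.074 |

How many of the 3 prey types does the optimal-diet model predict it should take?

3

E/h in descending order: fledglings 104, large insects 78.9, small lizards 34.2 kJ/min. The optimal diet is the largest prefix of this list for which every included type satisfies E_i/h_i > R on the types above it.
Rate on top 1: 23.91. large insects: 78.9 > 23.91 → include.
Rate on top 2: 25.39. small lizards: 34.2 > 25.39 → include.
Optimal diet: fledglings, large insects, small lizards — 3 of 3 types.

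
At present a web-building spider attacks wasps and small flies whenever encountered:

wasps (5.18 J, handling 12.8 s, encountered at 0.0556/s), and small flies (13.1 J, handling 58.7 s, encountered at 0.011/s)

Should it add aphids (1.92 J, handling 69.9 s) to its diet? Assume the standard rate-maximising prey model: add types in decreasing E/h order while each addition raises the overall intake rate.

Current rate: (0.0556×5.18 + 0.011×13.1)/(1 + 0.0556×12.8 + 0.011×58.7) = 0.1833 J/s.
aphids: E/h = 1.92/69.9 = 0.02747 J/s.
0.02747 < 0.1833, so adding aphids would lower the average — exclude it.

No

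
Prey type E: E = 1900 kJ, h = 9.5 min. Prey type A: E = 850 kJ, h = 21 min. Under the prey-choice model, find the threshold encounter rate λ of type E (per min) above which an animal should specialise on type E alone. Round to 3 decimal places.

0.027 per min

Drop type A once their profitability E₂/h₂ falls below the rate achievable on type E alone: E₂/h₂ = λE₁/(1 + λh₁).
Solve for λ: λE₁h₂ = E₂(1 + λh₁) → λ(E₁h₂ − E₂h₁) = E₂ → λ = E₂/(E₁h₂ − E₂h₁).
λ = 850/(1900×21 − 850×9.5) = 850/3.182e+04 = 0.02671 per min.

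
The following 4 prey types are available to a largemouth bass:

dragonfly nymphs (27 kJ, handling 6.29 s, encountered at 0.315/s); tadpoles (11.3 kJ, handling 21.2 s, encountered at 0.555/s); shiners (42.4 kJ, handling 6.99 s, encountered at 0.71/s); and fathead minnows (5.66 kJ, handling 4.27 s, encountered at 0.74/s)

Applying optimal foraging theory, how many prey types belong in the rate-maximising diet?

Rank by E/h (kJ/s): shiners 6.07, dragonfly nymphs 4.29, fathead minnows 1.33, tadpoles 0.533. Include each in turn until the next type's E/h falls below the running intake rate.
Rate on top 1: 5.049. dragonfly nymphs: 4.29 < 5.049 → exclude; stop.
Optimal diet: shiners — 1 of 4 types.

1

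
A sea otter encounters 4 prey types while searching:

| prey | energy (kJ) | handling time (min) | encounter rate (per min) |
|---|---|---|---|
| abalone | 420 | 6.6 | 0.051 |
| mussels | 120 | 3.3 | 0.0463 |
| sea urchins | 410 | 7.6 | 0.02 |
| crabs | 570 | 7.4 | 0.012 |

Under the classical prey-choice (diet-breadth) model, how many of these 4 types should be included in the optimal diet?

E/h in descending order: crabs 77, abalone 63.6, sea urchins 53.9, mussels 36.4 kJ/min. The optimal diet is the largest prefix of this list for which every included type satisfies E_i/h_i > R on the types above it.
Rate on top 1: 6.282. abalone: 63.6 > 6.282 → include.
Rate on top 2: 19.83. sea urchins: 53.9 > 19.83 → include.
Rate on top 3: 23.11. mussels: 36.4 > 23.11 → include.
Optimal diet: crabs, abalone, sea urchins, mussels — 4 of 4 types.

4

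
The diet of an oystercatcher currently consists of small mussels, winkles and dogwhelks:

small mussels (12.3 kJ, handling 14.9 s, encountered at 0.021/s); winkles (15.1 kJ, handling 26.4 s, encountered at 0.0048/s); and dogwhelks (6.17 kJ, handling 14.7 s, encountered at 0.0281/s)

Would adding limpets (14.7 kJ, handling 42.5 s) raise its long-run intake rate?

On small mussels, winkles and dogwhelks alone, R = ΣλE/(1+Σλh) = 0.5042/1.853 = 0.2721 kJ/s.
Profitability of limpets: 14.7/42.5 = 0.3459 kJ/s.
0.3459 > 0.2721, so adding limpets raises the average — include it.

Yes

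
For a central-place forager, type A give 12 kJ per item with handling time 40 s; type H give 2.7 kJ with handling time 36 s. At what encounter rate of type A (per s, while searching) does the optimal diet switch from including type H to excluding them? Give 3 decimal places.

The zero-one rule: include type H iff E₂/h₂ > λE₁/(1+λh₁). Equality gives the switch point.
λE₁h₂ = E₂ + λE₂h₁ ⇒ λ = E₂/(E₁h₂ − E₂h₁) = 2.7/(432 − 108) = 0.008333 per s.

0.008 per s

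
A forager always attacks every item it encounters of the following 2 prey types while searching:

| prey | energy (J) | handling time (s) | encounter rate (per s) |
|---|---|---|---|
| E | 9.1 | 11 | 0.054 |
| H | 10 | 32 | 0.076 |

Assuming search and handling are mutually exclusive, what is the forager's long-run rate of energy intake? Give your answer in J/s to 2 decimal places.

0.31 J/s

R = (0.054×9.1 + 0.076×10) / (1 + 0.054×11 + 0.076×32) = 1.251/4.026 = 0.3108 J/s.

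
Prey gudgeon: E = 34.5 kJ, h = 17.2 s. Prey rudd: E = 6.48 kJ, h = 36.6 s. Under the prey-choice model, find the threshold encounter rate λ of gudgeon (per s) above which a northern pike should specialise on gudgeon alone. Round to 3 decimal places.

The zero-one rule: include rudd iff E₂/h₂ > λE₁/(1+λh₁). Equality gives the switch point.
λE₁h₂ = E₂ + λE₂h₁ ⇒ λ = E₂/(E₁h₂ − E₂h₁) = 6.48/(1263 − 111.5) = 0.005629 per s.

0.006 per s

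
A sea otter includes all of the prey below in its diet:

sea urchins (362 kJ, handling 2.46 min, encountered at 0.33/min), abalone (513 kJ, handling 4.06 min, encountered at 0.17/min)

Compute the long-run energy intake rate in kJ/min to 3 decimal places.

82.602 kJ/min

Energy encountered per unit search time: 0.33×362 + 0.17×513 = 206.7 kJ/min.
Handling time per unit search time: 0.33×2.46 + 0.17×4.06 = 1.502.
Rate = 206.7/(1 + 1.502) = 82.6 kJ/min.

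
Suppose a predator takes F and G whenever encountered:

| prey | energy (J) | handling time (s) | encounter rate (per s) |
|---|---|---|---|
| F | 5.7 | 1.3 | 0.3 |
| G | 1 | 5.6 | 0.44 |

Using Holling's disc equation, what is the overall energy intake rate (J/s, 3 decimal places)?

R = (0.3×5.7 + 0.44×1) / (1 + 0.3×1.3 + 0.44×5.6) = 2.15/3.854 = 0.5579 J/s.

0.558 J/s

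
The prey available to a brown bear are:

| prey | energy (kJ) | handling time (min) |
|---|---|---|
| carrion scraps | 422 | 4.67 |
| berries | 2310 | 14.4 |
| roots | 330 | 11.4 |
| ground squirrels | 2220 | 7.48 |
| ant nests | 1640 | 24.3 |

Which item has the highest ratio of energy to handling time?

ground squirrels

In descending order of E/h:
ground squirrels: 2220/7.48 = 297 kJ/min
berries: 2310/14.4 = 160 kJ/min
carrion scraps: 422/4.67 = 90.4 kJ/min
ant nests: 1640/24.3 = 67.5 kJ/min
roots: 330/11.4 = 28.9 kJ/min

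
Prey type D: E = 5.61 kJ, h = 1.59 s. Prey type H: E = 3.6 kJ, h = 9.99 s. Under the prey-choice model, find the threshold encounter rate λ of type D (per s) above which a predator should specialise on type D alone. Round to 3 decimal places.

At the threshold, the rate on type D alone equals the profitability of type H: λ·5.61/(1 + λ·1.59) = 3.6/9.99 = 0.3604.
Rearranging, λ(5.61 − 0.3604×1.59) = 0.3604, so λ = 0.3604/5.037 = 0.07154 per s.

0.072 per s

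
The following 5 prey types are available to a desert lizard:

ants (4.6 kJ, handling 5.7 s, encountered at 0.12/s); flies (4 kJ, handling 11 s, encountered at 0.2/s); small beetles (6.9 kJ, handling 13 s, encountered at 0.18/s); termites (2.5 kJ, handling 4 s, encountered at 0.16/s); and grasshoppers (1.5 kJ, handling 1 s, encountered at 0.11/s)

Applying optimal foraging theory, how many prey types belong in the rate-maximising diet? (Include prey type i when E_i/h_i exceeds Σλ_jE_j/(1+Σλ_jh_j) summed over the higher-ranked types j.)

E/h in descending order: grasshoppers 1.5, ants 0.807, termites 0.625, small beetles 0.531, flies 0.364 kJ/s. The optimal diet is the largest prefix of this list for which every included type satisfies E_i/h_i > R on the types above it.
Rate on top 1: 0.1486. ants: 0.807 > 0.1486 → include.
Rate on top 2: 0.3997. termites: 0.625 > 0.3997 → include.
Rate on top 3: 0.4589. small beetles: 0.531 > 0.4589 → include.
Rate on top 4: 0.4941. flies: 0.364 < 0.4941 → exclude; stop.
Optimal diet: grasshoppers, ants, termites, small beetles — 4 of 5 types.

4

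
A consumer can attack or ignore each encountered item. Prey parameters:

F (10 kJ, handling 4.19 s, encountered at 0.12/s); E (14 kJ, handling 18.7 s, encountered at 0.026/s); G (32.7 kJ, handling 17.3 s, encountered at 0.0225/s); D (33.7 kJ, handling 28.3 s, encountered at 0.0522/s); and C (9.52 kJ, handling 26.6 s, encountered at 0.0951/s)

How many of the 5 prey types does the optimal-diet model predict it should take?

3

E/h in descending order: F 2.39, G 1.89, D 1.19, E 0.749, C 0.358 kJ/s. The optimal diet is the largest prefix of this list for which every included type satisfies E_i/h_i > R on the types above it.
Rate on top 1: 0.7985. G: 1.89 > 0.7985 → include.
Rate on top 2: 1.023. D: 1.19 > 1.023 → include.
Rate on top 3: 1.097. E: 0.749 < 1.097 → exclude; stop.
Optimal diet: F, G, D — 3 of 5 types.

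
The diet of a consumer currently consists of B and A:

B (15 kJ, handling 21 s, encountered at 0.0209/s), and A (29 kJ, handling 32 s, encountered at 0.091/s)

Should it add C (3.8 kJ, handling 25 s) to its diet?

No

On B and A alone, R = ΣλE/(1+Σλh) = 2.952/4.351 = 0.6786 kJ/s.
Profitability of C: 3.8/25 = 0.152 kJ/s.
Since 0.152 < R, time spent handling C is better spent searching.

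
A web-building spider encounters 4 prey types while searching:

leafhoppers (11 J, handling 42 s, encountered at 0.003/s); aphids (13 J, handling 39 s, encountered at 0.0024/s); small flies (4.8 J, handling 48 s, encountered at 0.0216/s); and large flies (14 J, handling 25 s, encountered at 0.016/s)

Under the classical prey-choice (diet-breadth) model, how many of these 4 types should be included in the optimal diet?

3

Rank by E/h (J/s): large flies 0.56, aphids 0.333, leafhoppers 0.262, small flies 0.1. Include each in turn until the next type's E/h falls below the running intake rate.
Rate on top 1: 0.16. aphids: 0.333 > 0.16 → include.
Rate on top 2: 0.1709. leafhoppers: 0.262 > 0.1709 → include.
Rate on top 3: 0.1779. small flies: 0.1 < 0.1779 → exclude; stop.
Optimal diet: large flies, aphids, leafhoppers — 3 of 4 types.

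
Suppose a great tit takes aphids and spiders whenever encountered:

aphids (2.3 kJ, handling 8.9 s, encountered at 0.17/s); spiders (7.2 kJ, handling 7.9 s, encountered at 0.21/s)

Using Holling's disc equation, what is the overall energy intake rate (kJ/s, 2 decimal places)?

0.46 kJ/s

R = (0.17×2.3 + 0.21×7.2) / (1 + 0.17×8.9 + 0.21×7.9) = 1.903/4.172 = 0.4561 kJ/s.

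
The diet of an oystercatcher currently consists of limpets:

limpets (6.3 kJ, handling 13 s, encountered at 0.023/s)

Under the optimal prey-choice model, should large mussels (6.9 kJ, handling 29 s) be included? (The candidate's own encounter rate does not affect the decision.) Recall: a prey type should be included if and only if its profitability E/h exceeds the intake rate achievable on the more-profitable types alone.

Yes

On limpets alone, R = ΣλE/(1+Σλh) = 0.1449/1.299 = 0.1115 kJ/s.
large mussels: E/h = 6.9/29 = 0.2379 kJ/s.
Since 0.2379 > R, including large mussels increases the long-run rate.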